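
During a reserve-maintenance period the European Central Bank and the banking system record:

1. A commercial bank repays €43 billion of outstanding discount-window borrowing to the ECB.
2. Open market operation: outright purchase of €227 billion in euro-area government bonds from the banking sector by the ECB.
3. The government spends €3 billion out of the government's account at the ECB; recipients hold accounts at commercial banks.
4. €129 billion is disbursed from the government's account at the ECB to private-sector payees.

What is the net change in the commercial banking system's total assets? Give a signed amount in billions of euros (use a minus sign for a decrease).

Discount-window repayment €43 billion: bank balance sheets shrink → −€43B.
OMO purchase (from banks) €227 billion: just an asset swap on bank balance sheets → 0.
Government spending €3 billion: bank balance sheets expand → +€3B.
Government spending €129 billion: bank balance sheets expand → +€129B.
Net: −43 + 0 + 3 + 129 = +€89 billion.

+€89 billion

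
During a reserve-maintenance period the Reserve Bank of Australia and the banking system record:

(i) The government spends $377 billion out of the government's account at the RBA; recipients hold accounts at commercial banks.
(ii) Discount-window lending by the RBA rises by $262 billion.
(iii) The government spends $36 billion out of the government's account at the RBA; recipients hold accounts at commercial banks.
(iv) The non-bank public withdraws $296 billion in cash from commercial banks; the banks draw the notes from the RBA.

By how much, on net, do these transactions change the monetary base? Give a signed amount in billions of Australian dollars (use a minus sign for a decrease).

+$675 billion

Government spending $377 billion: a non-base liability converts back to reserves → +$377B.
Discount-window loan $262 billion: RBA balance sheet expands → +$262B.
Government spending $36 billion: a non-base liability converts back to reserves → +$36B.
Currency withdrawal $296 billion: just a shift between currency and reserves — both are base money → 0.
Net: 377 + 262 + 36 + 0 = +$675 billion.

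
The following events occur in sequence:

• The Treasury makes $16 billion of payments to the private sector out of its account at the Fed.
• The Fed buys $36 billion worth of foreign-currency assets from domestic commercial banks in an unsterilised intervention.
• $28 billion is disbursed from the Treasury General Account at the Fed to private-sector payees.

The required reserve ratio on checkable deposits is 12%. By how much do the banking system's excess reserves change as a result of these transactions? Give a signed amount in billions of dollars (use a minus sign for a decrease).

Government spending $16 billion: reserves +$16B, deposits +$16B.
FX purchase $36 billion: reserves +$36B, deposits 0.
Government spending $28 billion: reserves +$28B, deposits +$28B.
Totals: Δreserves = +$80B, Δdeposits = +$44B.
Δrequired reserves = 12% × +$44B = +$5.28B.
Δexcess reserves = Δreserves − Δrequired = +$80B − (+$5.28B) = +$74.72 billion.

+$74.72 billion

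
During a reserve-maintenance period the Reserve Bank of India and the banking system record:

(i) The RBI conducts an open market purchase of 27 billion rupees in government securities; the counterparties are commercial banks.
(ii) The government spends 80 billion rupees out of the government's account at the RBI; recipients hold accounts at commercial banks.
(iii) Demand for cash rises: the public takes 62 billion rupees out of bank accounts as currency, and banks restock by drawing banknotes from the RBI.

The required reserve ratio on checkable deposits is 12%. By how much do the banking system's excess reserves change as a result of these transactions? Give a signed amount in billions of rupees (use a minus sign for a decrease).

+42.84 billion

OMO purchase (from banks) 27 billion rupees: reserves +27B, deposits 0.
Government spending 80 billion rupees: reserves +80B, deposits +80B.
Currency withdrawal 62 billion rupees: reserves −62B, deposits −62B.
Totals: Δreserves = +45B, Δdeposits = +18B.
Δrequired reserves = 12% × +18B = +2.16B.
Δexcess reserves = Δreserves − Δrequired = +45B − (+2.16B) = +42.84 billion.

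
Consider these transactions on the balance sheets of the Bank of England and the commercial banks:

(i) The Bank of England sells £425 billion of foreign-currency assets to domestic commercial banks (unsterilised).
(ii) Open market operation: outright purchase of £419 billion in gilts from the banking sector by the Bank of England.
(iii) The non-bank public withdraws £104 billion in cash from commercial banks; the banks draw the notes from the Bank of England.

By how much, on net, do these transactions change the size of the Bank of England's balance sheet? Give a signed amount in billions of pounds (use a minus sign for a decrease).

-£6 billion

FX sale £425 billion: a Bank of England asset is shed → −£425B.
OMO purchase (from banks) £419 billion: a Bank of England asset is acquired → +£419B.
Currency withdrawal £104 billion: only the composition of liabilities changes → 0.
Net: −425 + 419 + 0 = -£6 billion.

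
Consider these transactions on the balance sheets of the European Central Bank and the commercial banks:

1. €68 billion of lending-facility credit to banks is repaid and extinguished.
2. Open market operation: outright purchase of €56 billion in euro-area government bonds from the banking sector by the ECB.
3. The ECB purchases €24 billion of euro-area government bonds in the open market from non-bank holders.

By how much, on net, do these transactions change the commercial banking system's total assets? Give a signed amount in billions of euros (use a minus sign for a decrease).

-€44 billion

ECB balance sheet:
  Assets:      Securities +€80B, Loans to banks −€68B
  Liabilities: Bank reserves +€12B
Commercial banking system:
  Assets:      Reserves at CB +€12B, Securities −€56B
  Liabilities: Checkable deposits +€24B, Borrowings from CB −€68B
Change in total bank assets = -€44 billion.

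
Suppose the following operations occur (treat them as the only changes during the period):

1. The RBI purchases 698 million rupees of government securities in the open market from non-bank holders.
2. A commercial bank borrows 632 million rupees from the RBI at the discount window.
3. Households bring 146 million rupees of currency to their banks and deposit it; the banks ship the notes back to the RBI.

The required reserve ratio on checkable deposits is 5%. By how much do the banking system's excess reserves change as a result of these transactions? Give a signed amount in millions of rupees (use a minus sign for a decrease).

+1433.8 million

Asset purchase (from non-banks) 698 million rupees: reserves +698M, deposits +698M.
Discount-window loan 632 million rupees: reserves +632M, deposits 0.
Currency deposit 146 million rupees: reserves +146M, deposits +146M.
Totals: Δreserves = +1476M, Δdeposits = +844M.
Δrequired reserves = 5% × +844M = +42.2M.
Δexcess reserves = Δreserves − Δrequired = +1476M − (+42.2M) = +1433.8 million.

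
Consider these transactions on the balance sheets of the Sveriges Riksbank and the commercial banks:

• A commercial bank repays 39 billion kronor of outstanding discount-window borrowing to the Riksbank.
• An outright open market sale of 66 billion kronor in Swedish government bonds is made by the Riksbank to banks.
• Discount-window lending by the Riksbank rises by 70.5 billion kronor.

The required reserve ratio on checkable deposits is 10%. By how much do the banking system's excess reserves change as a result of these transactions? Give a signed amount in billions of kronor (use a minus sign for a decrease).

-34.5 billion

Discount-window repayment 39 billion kronor: reserves −39B, deposits 0.
OMO sale (to banks) 66 billion kronor: reserves −66B, deposits 0.
Discount-window loan 70.5 billion kronor: reserves +70.5B, deposits 0.
Totals: Δreserves = −34.5B, Δdeposits = 0.
Δrequired reserves = 10% × 0 = 0.
Δexcess reserves = Δreserves − Δrequired = −34.5B − (0) = -34.5 billion.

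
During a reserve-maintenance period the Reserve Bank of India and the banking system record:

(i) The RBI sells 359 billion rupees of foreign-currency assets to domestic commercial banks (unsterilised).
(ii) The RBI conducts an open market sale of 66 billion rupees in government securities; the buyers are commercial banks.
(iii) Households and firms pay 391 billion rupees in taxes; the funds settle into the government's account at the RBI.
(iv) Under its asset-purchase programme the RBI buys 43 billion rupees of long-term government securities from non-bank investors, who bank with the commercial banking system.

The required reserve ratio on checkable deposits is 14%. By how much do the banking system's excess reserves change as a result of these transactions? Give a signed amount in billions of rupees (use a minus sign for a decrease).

-724.28 billion

FX sale 359 billion rupees: reserves −359B, deposits 0.
OMO sale (to banks) 66 billion rupees: reserves −66B, deposits 0.
Government account inflow 391 billion rupees: reserves −391B, deposits −391B.
Asset purchase (from non-banks) 43 billion rupees: reserves +43B, deposits +43B.
Totals: Δreserves = −773B, Δdeposits = −348B.
Δrequired reserves = 14% × −348B = −48.72B.
Δexcess reserves = Δreserves − Δrequired = −773B − (−48.72B) = -724.28 billion.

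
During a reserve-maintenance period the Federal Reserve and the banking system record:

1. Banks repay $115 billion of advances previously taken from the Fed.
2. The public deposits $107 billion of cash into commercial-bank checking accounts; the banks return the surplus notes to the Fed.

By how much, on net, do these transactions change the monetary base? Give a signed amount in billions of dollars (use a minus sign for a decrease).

Discount-window repayment $115 billion: Fed balance sheet contracts → −$115B.
Currency deposit $107 billion: just a shift between currency and reserves — both are base money → 0.
Net: −115 + 0 = -$115 billion.

-$115 billion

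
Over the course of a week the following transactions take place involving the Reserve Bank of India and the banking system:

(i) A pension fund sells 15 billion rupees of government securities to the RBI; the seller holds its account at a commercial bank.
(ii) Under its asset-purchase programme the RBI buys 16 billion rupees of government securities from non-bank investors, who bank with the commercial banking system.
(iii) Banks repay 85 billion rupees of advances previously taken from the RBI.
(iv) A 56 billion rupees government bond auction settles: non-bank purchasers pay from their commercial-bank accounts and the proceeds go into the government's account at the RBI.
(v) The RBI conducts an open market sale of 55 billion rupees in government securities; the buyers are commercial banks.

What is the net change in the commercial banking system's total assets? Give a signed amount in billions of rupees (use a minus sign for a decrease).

-110 billion

RBI balance sheet:
  Assets:      Securities −24B, Loans to banks −85B
  Liabilities: Bank reserves −165B, Government deposits +56B
Commercial banking system:
  Assets:      Reserves at CB −165B, Securities +55B
  Liabilities: Checkable deposits −25B, Borrowings from CB −85B
Change in total bank assets = -110 billion.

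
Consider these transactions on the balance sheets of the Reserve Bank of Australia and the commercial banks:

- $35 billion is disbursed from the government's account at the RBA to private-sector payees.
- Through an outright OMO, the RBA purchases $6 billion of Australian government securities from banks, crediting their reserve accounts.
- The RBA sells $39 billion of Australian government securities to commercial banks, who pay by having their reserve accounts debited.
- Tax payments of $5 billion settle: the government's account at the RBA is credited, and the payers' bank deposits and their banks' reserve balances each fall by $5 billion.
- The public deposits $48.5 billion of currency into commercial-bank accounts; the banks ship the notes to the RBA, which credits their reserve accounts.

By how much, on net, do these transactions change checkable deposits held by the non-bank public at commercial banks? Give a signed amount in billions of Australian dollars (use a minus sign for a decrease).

+$78.5 billion

RBA balance sheet:
  Assets:      Securities −$33B
  Liabilities: Bank reserves +$45.5B, Currency in circulation −$48.5B, Government deposits −$30B
Commercial banking system:
  Assets:      Reserves at CB +$45.5B, Securities +$33B
  Liabilities: Checkable deposits +$78.5B
So the change in checkable deposits held by the non-bank public at commercial banks is +$78.5 billion.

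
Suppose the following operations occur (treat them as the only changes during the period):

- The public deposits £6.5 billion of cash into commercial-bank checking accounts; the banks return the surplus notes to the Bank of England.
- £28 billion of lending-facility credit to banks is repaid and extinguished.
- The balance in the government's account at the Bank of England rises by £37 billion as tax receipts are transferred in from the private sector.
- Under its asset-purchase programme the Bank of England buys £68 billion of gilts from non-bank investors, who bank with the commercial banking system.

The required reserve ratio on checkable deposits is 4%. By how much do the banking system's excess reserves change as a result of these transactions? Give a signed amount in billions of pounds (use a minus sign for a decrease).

+£8 billion

Currency deposit £6.5 billion: reserves +£6.5B, deposits +£6.5B.
Discount-window repayment £28 billion: reserves −£28B, deposits 0.
Government account inflow £37 billion: reserves −£37B, deposits −£37B.
Asset purchase (from non-banks) £68 billion: reserves +£68B, deposits +£68B.
Totals: Δreserves = +£9.5B, Δdeposits = +£37.5B.
Δrequired reserves = 4% × +£37.5B = +£1.5B.
Δexcess reserves = Δreserves − Δrequired = +£9.5B − (+£1.5B) = +£8 billion.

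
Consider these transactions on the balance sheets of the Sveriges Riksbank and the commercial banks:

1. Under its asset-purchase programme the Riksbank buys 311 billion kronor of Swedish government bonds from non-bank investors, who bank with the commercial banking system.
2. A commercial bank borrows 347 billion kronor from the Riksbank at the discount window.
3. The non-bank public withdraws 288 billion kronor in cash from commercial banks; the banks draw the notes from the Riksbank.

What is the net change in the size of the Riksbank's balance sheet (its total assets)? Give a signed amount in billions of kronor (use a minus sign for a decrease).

+658 billion

Asset purchase (from non-banks) 311 billion kronor: a Riksbank asset is acquired → +311B.
Discount-window loan 347 billion kronor: a Riksbank asset is acquired → +347B.
Currency withdrawal 288 billion kronor: only the composition of liabilities changes → 0.
Net: 311 + 347 + 0 = +658 billion.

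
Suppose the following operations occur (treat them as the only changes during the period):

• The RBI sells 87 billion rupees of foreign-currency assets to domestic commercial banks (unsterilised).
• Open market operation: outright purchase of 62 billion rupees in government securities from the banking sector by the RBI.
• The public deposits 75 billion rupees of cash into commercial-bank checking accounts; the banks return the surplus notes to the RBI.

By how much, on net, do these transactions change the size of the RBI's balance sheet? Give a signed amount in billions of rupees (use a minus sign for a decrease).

-25 billion

FX sale 87 billion rupees: an RBI asset is shed → −87B.
OMO purchase (from banks) 62 billion rupees: an RBI asset is acquired → +62B.
Currency deposit 75 billion rupees: only the composition of liabilities changes → 0.
Net: −87 + 62 + 0 = -25 billion.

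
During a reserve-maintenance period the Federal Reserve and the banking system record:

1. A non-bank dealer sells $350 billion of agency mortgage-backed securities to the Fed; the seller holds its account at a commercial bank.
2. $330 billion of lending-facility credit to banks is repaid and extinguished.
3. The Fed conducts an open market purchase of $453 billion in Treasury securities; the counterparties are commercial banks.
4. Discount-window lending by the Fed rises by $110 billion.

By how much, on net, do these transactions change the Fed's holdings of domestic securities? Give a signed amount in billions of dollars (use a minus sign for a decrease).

Asset purchase (from non-banks) $350 billion: securities added to the Fed's portfolio → +$350B.
Discount-window repayment $330 billion: the Fed's securities portfolio is untouched → 0.
OMO purchase (from banks) $453 billion: securities added to the Fed's portfolio → +$453B.
Discount-window loan $110 billion: the Fed's securities portfolio is untouched → 0.
Net: 350 + 0 + 453 + 0 = +$803 billion.

+$803 billion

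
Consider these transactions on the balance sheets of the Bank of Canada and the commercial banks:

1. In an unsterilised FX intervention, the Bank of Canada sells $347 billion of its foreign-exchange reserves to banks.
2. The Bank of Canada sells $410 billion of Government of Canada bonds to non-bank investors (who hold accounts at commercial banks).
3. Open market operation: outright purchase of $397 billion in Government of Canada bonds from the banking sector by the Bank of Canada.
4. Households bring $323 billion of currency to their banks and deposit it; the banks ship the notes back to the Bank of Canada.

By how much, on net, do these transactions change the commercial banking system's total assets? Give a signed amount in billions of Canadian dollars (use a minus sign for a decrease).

-$87 billion

Bank of Canada balance sheet:
  Assets:      Securities −$13B, Foreign assets −$347B
  Liabilities: Bank reserves −$37B, Currency in circulation −$323B
Commercial banking system:
  Assets:      Reserves at CB −$37B, Securities −$397B, Foreign assets +$347B
  Liabilities: Checkable deposits −$87B
Change in total bank assets = -$87 billion.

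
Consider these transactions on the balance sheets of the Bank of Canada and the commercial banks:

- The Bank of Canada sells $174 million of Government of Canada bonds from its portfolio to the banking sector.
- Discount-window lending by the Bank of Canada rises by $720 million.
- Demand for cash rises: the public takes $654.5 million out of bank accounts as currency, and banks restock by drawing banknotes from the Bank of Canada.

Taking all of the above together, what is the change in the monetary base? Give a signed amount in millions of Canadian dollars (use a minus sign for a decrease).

+$546 million

Bank of Canada balance sheet:
  Assets:      Securities −$174M, Loans to banks +$720M
  Liabilities: Bank reserves −$108.5M, Currency in circulation +$654.5M
Monetary base = currency + reserves: +$654.5M + (−$108.5M) = +$546 million.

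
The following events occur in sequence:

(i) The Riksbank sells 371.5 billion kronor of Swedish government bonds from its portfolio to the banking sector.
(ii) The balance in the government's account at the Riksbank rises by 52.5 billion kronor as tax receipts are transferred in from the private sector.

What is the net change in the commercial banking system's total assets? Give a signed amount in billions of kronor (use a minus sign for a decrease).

-52.5 billion

OMO sale (to banks) 371.5 billion kronor: just an asset swap on bank balance sheets → 0.
Government account inflow 52.5 billion kronor: bank balance sheets shrink → −52.5B.
Net: 0 − 52.5 = -52.5 billion.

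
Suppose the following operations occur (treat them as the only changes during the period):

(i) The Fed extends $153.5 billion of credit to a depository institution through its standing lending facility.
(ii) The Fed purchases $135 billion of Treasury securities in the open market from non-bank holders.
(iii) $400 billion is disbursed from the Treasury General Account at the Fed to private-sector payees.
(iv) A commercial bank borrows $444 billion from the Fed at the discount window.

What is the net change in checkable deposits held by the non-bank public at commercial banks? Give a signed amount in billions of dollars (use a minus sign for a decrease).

Fed balance sheet:
  Assets:      Securities +$135B, Loans to banks +$597.5B
  Liabilities: Bank reserves +$1132.5B, Government deposits −$400B
Commercial banking system:
  Assets:      Reserves at CB +$1132.5B
  Liabilities: Checkable deposits +$535B, Borrowings from CB +$597.5B
So the change in checkable deposits held by the non-bank public at commercial banks is +$535 billion.

+$535 billion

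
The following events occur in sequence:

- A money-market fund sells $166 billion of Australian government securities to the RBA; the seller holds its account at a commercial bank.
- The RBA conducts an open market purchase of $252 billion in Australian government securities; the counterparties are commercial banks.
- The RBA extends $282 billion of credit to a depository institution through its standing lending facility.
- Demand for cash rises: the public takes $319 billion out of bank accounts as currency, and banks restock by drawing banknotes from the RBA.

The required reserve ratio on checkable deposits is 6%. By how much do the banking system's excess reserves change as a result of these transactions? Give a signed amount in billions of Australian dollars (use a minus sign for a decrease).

Asset purchase (from non-banks) $166 billion: reserves +$166B, deposits +$166B.
OMO purchase (from banks) $252 billion: reserves +$252B, deposits 0.
Discount-window loan $282 billion: reserves +$282B, deposits 0.
Currency withdrawal $319 billion: reserves −$319B, deposits −$319B.
Totals: Δreserves = +$381B, Δdeposits = −$153B.
Δrequired reserves = 6% × −$153B = −$9.18B.
Δexcess reserves = Δreserves − Δrequired = +$381B − (−$9.18B) = +$390.18 billion.

+$390.18 billion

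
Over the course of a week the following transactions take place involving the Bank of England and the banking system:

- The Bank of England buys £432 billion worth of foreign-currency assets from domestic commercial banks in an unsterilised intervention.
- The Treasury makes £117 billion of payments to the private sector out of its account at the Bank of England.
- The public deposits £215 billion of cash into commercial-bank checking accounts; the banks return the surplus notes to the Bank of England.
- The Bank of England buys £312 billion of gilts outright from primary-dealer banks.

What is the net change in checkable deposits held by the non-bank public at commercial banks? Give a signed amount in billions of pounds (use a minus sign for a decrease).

+£332 billion

FX purchase £432 billion: the counterparty is a bank, so public deposits are unchanged → 0.
Government spending £117 billion: non-bank counterparties' bank balances rise → +£117B.
Currency deposit £215 billion: non-bank counterparties' bank balances rise → +£215B.
OMO purchase (from banks) £312 billion: the counterparty is a bank, so public deposits are unchanged → 0.
Net: 0 + 117 + 215 + 0 = +£332 billion.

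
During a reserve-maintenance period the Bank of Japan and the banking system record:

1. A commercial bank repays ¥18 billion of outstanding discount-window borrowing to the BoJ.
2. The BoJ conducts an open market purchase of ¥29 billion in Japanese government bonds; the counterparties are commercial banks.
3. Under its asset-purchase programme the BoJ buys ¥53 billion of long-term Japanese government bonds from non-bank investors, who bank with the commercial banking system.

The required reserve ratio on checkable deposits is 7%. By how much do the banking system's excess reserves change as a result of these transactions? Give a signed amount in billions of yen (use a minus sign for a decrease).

Discount-window repayment ¥18 billion: reserves −¥18B, deposits 0.
OMO purchase (from banks) ¥29 billion: reserves +¥29B, deposits 0.
Asset purchase (from non-banks) ¥53 billion: reserves +¥53B, deposits +¥53B.
Totals: Δreserves = +¥64B, Δdeposits = +¥53B.
Δrequired reserves = 7% × +¥53B = +¥3.71B.
Δexcess reserves = Δreserves − Δrequired = +¥64B − (+¥3.71B) = +¥60.29 billion.

+¥60.29 billion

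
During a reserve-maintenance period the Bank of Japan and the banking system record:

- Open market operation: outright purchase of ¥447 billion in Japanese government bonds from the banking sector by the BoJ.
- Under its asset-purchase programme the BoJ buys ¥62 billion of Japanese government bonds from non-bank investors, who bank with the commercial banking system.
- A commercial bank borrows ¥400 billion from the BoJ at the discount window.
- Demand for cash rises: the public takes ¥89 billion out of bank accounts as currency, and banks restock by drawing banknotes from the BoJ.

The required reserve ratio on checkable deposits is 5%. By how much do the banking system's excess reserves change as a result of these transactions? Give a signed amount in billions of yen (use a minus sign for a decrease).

+¥821.35 billion

OMO purchase (from banks) ¥447 billion: reserves +¥447B, deposits 0.
Asset purchase (from non-banks) ¥62 billion: reserves +¥62B, deposits +¥62B.
Discount-window loan ¥400 billion: reserves +¥400B, deposits 0.
Currency withdrawal ¥89 billion: reserves −¥89B, deposits −¥89B.
Totals: Δreserves = +¥820B, Δdeposits = −¥27B.
Δrequired reserves = 5% × −¥27B = −¥1.35B.
Δexcess reserves = Δreserves − Δrequired = +¥820B − (−¥1.35B) = +¥821.35 billion.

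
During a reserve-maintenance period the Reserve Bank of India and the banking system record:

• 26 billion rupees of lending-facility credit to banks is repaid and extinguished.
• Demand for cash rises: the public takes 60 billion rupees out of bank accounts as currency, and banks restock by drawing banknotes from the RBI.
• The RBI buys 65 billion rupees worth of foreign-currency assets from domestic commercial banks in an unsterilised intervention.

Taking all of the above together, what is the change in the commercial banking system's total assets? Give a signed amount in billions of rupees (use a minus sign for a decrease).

RBI balance sheet:
  Assets:      Loans to banks −26B, Foreign assets +65B
  Liabilities: Bank reserves −21B, Currency in circulation +60B
Commercial banking system:
  Assets:      Reserves at CB −21B, Foreign assets −65B
  Liabilities: Checkable deposits −60B, Borrowings from CB −26B
Change in total bank assets = -86 billion.

-86 billion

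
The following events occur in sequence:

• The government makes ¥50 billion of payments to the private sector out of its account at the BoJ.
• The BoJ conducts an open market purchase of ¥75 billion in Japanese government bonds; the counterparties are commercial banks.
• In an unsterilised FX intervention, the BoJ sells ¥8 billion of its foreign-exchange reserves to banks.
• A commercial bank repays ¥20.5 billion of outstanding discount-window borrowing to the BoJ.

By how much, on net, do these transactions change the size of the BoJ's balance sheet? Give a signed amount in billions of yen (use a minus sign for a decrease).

BoJ balance sheet:
  Assets:      Securities +¥75B, Loans to banks −¥20.5B, Foreign assets −¥8B
  Liabilities: Bank reserves +¥96.5B, Government deposits −¥50B
Change in total BoJ assets = +¥46.5 billion.

+¥46.5 billion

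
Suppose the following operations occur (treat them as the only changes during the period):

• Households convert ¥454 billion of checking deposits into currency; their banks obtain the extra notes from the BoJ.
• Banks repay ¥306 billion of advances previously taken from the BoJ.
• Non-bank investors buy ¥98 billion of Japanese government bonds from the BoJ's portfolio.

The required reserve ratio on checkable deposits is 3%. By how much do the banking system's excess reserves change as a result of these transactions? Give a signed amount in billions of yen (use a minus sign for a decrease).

Currency withdrawal ¥454 billion: reserves −¥454B, deposits −¥454B.
Discount-window repayment ¥306 billion: reserves −¥306B, deposits 0.
Asset sale (to non-banks) ¥98 billion: reserves −¥98B, deposits −¥98B.
Totals: Δreserves = −¥858B, Δdeposits = −¥552B.
Δrequired reserves = 3% × −¥552B = −¥16.56B.
Δexcess reserves = Δreserves − Δrequired = −¥858B − (−¥16.56B) = -¥841.44 billion.

-¥841.44 billion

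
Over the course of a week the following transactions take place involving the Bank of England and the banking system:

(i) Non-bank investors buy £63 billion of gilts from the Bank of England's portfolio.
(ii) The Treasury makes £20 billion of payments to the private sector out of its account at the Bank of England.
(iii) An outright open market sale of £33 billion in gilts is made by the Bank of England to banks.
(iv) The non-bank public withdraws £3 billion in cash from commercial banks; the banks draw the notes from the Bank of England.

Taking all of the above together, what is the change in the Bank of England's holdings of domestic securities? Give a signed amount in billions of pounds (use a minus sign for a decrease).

-£96 billion

Bank of England balance sheet:
  Assets:      Securities −£96B
  Liabilities: Bank reserves −£79B, Currency in circulation +£3B, Government deposits −£20B
Commercial banking system:
  Assets:      Reserves at CB −£79B, Securities +£33B
  Liabilities: Checkable deposits −£46B
So the change in the Bank of England's holdings of domestic securities is -£96 billion.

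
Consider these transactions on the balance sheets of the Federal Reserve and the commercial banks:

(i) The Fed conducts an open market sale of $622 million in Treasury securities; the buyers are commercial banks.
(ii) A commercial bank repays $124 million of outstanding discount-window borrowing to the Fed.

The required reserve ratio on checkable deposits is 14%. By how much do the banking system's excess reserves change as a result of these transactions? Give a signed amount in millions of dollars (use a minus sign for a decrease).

-$746 million

OMO sale (to banks) $622 million: reserves −$622M, deposits 0.
Discount-window repayment $124 million: reserves −$124M, deposits 0.
Totals: Δreserves = −$746M, Δdeposits = 0.
Δrequired reserves = 14% × 0 = 0.
Δexcess reserves = Δreserves − Δrequired = −$746M − (0) = -$746 million.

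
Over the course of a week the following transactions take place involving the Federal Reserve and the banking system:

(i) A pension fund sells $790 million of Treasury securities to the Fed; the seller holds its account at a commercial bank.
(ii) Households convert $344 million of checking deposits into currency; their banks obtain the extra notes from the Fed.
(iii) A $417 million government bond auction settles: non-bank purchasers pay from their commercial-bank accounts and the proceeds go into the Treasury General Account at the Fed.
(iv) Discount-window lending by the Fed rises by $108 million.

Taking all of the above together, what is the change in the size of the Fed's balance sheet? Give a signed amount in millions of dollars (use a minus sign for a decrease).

Fed balance sheet:
  Assets:      Securities +$790M, Loans to banks +$108M
  Liabilities: Bank reserves +$137M, Currency in circulation +$344M, Government deposits +$417M
Commercial banking system:
  Assets:      Reserves at CB +$137M
  Liabilities: Checkable deposits +$29M, Borrowings from CB +$108M
Change in total Fed assets = +$898 million.

+$898 million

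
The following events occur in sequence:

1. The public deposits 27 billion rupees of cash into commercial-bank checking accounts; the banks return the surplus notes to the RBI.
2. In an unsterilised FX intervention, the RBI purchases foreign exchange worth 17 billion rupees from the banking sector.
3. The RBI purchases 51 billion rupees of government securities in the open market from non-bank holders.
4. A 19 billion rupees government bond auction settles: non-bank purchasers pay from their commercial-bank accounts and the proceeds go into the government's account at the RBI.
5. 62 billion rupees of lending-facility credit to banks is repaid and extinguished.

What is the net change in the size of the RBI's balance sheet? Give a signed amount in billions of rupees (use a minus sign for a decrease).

+6 billion

Currency deposit 27 billion rupees: only the composition of liabilities changes → 0.
FX purchase 17 billion rupees: an RBI asset is acquired → +17B.
Asset purchase (from non-banks) 51 billion rupees: an RBI asset is acquired → +51B.
Government account inflow 19 billion rupees: only the composition of liabilities changes → 0.
Discount-window repayment 62 billion rupees: an RBI asset is shed → −62B.
Net: 0 + 17 + 51 + 0 − 62 = +6 billion.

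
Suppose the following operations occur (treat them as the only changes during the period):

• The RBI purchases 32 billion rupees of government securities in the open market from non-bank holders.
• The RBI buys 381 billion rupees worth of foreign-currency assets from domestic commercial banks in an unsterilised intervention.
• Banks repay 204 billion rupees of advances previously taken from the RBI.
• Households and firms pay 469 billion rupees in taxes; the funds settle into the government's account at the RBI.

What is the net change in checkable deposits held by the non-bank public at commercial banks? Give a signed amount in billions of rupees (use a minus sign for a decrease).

Asset purchase (from non-banks) 32 billion rupees: non-bank counterparties' bank balances rise → +32B.
FX purchase 381 billion rupees: the counterparty is a bank, so public deposits are unchanged → 0.
Discount-window repayment 204 billion rupees: the counterparty is a bank, so public deposits are unchanged → 0.
Government account inflow 469 billion rupees: non-bank counterparties' bank balances fall → −469B.
Net: 32 + 0 + 0 − 469 = -437 billion.

-437 billion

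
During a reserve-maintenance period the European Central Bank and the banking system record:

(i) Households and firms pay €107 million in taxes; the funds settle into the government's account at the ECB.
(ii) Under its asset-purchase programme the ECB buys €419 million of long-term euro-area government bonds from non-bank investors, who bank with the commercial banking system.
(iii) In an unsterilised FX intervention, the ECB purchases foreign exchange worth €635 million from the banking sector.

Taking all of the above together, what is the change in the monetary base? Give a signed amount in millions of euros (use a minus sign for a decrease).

+€947 million

Government account inflow €107 million: reserves shift to a non-base liability → −€107M.
Asset purchase (from non-banks) €419 million: ECB balance sheet expands → +€419M.
FX purchase €635 million: ECB balance sheet expands → +€635M.
Net: −107 + 419 + 635 = +€947 million.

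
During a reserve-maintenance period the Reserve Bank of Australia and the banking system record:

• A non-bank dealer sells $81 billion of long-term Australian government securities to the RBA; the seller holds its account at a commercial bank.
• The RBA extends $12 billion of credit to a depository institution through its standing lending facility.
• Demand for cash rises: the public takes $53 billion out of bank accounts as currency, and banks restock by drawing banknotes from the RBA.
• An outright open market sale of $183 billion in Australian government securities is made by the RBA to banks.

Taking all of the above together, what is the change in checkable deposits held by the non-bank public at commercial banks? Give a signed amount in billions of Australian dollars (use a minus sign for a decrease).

RBA balance sheet:
  Assets:      Securities −$102B, Loans to banks +$12B
  Liabilities: Bank reserves −$143B, Currency in circulation +$53B
Commercial banking system:
  Assets:      Reserves at CB −$143B, Securities +$183B
  Liabilities: Checkable deposits +$28B, Borrowings from CB +$12B
So the change in checkable deposits held by the non-bank public at commercial banks is +$28 billion.

+$28 billion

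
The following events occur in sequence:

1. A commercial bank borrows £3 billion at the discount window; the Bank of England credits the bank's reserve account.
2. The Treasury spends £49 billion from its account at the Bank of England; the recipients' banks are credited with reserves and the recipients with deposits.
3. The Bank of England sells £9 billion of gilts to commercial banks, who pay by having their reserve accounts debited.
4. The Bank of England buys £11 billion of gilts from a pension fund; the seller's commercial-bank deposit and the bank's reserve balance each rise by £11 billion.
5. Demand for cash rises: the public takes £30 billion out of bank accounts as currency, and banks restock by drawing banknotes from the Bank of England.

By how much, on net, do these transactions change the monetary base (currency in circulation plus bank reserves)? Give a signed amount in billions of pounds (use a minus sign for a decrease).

+£54 billion

Discount-window loan £3 billion: Bank of England balance sheet expands → +£3B.
Government spending £49 billion: a non-base liability converts back to reserves → +£49B.
OMO sale (to banks) £9 billion: Bank of England balance sheet contracts → −£9B.
Asset purchase (from non-banks) £11 billion: Bank of England balance sheet expands → +£11B.
Currency withdrawal £30 billion: just a shift between currency and reserves — both are base money → 0.
Net: 3 + 49 − 9 + 11 + 0 = +£54 billion.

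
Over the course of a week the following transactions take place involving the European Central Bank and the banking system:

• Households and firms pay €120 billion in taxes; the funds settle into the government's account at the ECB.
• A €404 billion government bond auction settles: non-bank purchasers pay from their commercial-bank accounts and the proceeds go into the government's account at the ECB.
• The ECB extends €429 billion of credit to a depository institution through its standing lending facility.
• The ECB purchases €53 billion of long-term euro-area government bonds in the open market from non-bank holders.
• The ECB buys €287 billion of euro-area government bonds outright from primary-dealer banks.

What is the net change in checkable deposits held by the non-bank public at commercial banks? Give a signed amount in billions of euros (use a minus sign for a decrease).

ECB balance sheet:
  Assets:      Securities +€340B, Loans to banks +€429B
  Liabilities: Bank reserves +€245B, Government deposits +€524B
Commercial banking system:
  Assets:      Reserves at CB +€245B, Securities −€287B
  Liabilities: Checkable deposits −€471B, Borrowings from CB +€429B
So the change in checkable deposits held by the non-bank public at commercial banks is -€471 billion.

-€471 billion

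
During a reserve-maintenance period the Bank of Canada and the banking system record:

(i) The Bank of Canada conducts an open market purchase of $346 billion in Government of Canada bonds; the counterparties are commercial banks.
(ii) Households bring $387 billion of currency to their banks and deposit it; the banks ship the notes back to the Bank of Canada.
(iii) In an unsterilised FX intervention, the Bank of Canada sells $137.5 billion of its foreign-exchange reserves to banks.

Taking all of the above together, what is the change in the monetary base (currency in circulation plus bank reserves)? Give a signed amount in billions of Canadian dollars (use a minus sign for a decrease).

+$208.5 billion

OMO purchase (from banks) $346 billion: Bank of Canada balance sheet expands → +$346B.
Currency deposit $387 billion: just a shift between currency and reserves — both are base money → 0.
FX sale $137.5 billion: Bank of Canada balance sheet contracts → −$137.5B.
Net: 346 + 0 − 137.5 = +$208.5 billion.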